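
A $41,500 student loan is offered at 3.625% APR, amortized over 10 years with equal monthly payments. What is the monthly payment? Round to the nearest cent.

Monthly rate = 3.625%/12 = 0.0030208; payment = 41,500 × 0.0030208 / (1 − (1+0.0030208)^−120) = $412.81.

$412.81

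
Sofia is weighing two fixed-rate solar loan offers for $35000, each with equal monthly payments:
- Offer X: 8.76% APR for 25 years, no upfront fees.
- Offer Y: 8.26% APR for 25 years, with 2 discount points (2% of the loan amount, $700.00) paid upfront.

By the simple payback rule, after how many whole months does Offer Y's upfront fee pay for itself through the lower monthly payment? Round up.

Offer X: monthly rate = 8.76%/12 = 0.0073000; payment = 35,000 × 0.0073000 / (1 − (1+0.0073000)^−300) = $287.99.
Offer Y: monthly rate = 8.26%/12 = 0.0068833; payment = 35,000 × 0.0068833 / (1 − (1+0.0068833)^−300) = $276.19.
Monthly savings = $287.99 − $276.19 = $11.80.
Break-even = $700.00 / $11.80 = 59.32 → 60 months.

60 months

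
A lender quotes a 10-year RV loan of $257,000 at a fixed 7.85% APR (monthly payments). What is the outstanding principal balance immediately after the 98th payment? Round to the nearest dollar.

$63,282

With monthly rate i = 7.85%/12 = 0.0065417, the balance after k of n payments is P · [(1+i)^n − (1+i)^k] / [(1+i)^n − 1].
(1+0.0065417)^120 = 2.18680930 and (1+0.0065417)^98 = 1.89457693, so the balance is 257,000 × (2.18680930 − 1.89457693) / (2.18680930 − 1) = $63,282.04.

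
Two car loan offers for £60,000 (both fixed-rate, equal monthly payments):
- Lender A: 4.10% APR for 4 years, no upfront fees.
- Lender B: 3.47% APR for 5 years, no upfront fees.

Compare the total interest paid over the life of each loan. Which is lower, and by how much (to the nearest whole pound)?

Lender A by £285

Lender A: at 4.10% the monthly rate is 0.0034167, so the payment is 60,000 × 0.0034167 / (1 − 1.0034167^−48) = £1,357.43.
Total interest on Lender A = 48 × £1,357.43 − £60,000 = £5,156.64.
Lender B: monthly rate = 3.47%/12 = 0.0028917; payment = 60,000 × 0.0028917 / (1 − (1+0.0028917)^−60) = £1,090.70.
Total interest on Lender B = 60 × £1,090.70 − £60,000 = £5,442.00.
Lender A is lower by £285.36.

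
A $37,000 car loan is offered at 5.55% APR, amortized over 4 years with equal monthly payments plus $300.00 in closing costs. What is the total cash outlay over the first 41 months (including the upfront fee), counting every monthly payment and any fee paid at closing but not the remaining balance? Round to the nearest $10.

$35,610

At 5.55% the monthly rate is 0.0046250, so the payment is 37,000 × 0.0046250 / (1 − 1.0046250^−48) = $861.33.
Total outlay = 41 × $861.33 + $300.00 = $35,614.53.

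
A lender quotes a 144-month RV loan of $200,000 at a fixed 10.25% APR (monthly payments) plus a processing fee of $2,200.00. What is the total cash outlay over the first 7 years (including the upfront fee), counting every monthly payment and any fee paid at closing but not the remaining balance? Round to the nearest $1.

$205,407

At 10.25% the monthly rate is 0.0085417, so the payment is 200,000 × 0.0085417 / (1 − 1.0085417^−144) = $2,419.13.
Total outlay = 84 × $2,419.13 + $2,200.00 = $205,406.92.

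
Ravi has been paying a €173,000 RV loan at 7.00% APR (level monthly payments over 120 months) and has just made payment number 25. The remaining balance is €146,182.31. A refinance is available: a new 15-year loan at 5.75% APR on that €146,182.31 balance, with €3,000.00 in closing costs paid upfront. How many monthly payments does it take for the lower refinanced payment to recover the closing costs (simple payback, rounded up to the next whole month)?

4 months

Current payment = 173,000 × 7%/12 / (1 − (1+0.0058333)^−120) = €2,008.68.
Refinanced payment = 146,182.31 × 0.0047917 / (1 − (1+0.0047917)^−180) = €1,213.91.
Monthly savings = €2,008.68 − €1,213.91 = €794.77.
Break-even = €3,000.00 / €794.77 = 3.77 → 4 months.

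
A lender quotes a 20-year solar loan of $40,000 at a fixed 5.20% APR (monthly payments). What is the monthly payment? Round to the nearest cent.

$268.42

At 5.20% the monthly rate is 0.0043333, so the payment is 40,000 × 0.0043333 / (1 − 1.0043333^−240) = $268.42.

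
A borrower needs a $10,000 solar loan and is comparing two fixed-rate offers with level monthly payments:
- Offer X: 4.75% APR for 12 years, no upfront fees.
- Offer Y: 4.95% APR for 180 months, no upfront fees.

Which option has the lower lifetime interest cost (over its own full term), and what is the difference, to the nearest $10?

Offer X: at 4.75% the monthly rate is 0.0039583, so the payment is 10,000 × 0.0039583 / (1 − 1.0039583^−144) = $91.24.
Total interest on Offer X = 144 × $91.24 − $10,000 = $3,138.56.
Offer Y: monthly rate = 4.95%/12 = 0.0041250; payment = 10,000 × 0.0041250 / (1 − (1+0.0041250)^−180) = $78.82.
Total interest on Offer Y = 180 × $78.82 − $10,000 = $4,187.60.
Offer X is lower by $1,049.04.

Offer X by $1,050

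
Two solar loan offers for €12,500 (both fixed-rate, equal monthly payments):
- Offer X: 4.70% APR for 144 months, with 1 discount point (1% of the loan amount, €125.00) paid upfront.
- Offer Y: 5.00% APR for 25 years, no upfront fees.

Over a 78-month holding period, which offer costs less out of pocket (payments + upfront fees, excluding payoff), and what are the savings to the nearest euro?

Offer Y by €3,297

Offer X: at 4.70% the monthly rate is 0.0039167, so the payment is 12,500 × 0.0039167 / (1 − 1.0039167^−144) = €113.74.
Offer Y: monthly rate = 5%/12 = 0.0041667; payment = 12,500 × 0.0041667 / (1 − (1+0.0041667)^−300) = €73.07.
Over 78 months: Offer X costs 78 × €113.74 + €125.00 = €8,996.72; Offer Y costs 78 × €73.07 = €5,699.46.
Offer Y is cheaper by €8,996.72 − €5,699.46 = €3,297.26.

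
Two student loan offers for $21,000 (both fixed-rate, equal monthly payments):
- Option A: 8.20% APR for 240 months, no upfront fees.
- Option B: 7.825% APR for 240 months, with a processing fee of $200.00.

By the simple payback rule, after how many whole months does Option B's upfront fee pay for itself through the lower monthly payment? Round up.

Option A: monthly rate = 8.2%/12 = 0.0068333; payment = 21,000 × 0.0068333 / (1 − (1+0.0068333)^−240) = $178.28.
Option B: monthly rate = 7.825%/12 = 0.0065208; payment = 21,000 × 0.0065208 / (1 − (1+0.0065208)^−240) = $173.37.
Monthly savings = $178.28 − $173.37 = $4.91.
Break-even = $200.00 / $4.91 = 40.73 → 41 months.

41 months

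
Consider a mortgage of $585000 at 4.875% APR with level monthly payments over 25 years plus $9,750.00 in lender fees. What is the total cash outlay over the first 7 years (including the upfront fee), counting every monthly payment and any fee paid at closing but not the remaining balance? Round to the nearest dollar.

$293,450

At 4.875% the monthly rate is 0.0040625, so the payment is 585,000 × 0.0040625 / (1 − 1.0040625^−300) = $3,377.38.
Total outlay = 84 × $3,377.38 + $9,750.00 = $293,449.92.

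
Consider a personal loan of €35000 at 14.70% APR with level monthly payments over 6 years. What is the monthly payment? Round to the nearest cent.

Monthly rate = 14.7%/12 = 0.0122500; payment = 35,000 × 0.0122500 / (1 − (1+0.0122500)^−72) = €734.39.

€734.39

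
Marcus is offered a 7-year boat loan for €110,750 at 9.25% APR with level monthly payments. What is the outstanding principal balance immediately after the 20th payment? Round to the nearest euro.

€90,459

With monthly rate i = 9.25%/12 = 0.0077083, the balance after k of n payments is P · [(1+i)^n − (1+i)^k] / [(1+i)^n − 1].
(1+0.0077083)^84 = 1.90601977 and (1+0.0077083)^20 = 1.16599584, so the balance is 110,750 × (1.90601977 − 1.16599584) / (1.90601977 − 1) = €90,459.01.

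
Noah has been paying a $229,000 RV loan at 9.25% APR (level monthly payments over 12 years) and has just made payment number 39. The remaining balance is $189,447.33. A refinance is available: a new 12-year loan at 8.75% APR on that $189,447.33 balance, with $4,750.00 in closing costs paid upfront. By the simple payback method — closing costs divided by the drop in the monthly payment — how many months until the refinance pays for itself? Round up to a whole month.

Current payment = 229,000 × 9.25%/12 / (1 − (1+0.0077083)^−144) = $2,638.44.
Refinanced payment = 189,447.33 × 0.0072917 / (1 − (1+0.0072917)^−144) = $2,129.38.
Monthly savings = $2,638.44 − $2,129.38 = $509.06.
Break-even = $4,750.00 / $509.06 = 9.33 → 10 months.

10 months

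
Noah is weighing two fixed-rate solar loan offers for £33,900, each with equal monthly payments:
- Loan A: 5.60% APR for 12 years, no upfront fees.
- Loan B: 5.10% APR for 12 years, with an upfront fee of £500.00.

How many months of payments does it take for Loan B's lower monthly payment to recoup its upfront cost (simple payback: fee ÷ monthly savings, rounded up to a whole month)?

59 months

Loan A: at 5.60% the monthly rate is 0.0046667, so the payment is 33,900 × 0.0046667 / (1 − 1.0046667^−144) = £323.84.
Loan B: monthly rate = 5.1%/12 = 0.0042500; payment = 33,900 × 0.0042500 / (1 − (1+0.0042500)^−144) = £315.24.
Monthly savings = £323.84 − £315.24 = £8.60.
Break-even = £500.00 / £8.60 = 58.14 → 59 months.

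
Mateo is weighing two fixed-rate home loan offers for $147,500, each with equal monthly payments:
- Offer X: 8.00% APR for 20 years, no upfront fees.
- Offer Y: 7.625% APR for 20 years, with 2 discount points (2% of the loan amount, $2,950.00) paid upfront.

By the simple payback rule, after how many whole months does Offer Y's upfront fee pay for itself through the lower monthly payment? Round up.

87 months

Offer X: monthly rate = 8%/12 = 0.0066667; payment = 147,500 × 0.0066667 / (1 − (1+0.0066667)^−240) = $1,233.75.
Offer Y: monthly rate = 7.625%/12 = 0.0063542; payment = 147,500 × 0.0063542 / (1 − (1+0.0063542)^−240) = $1,199.55.
Monthly savings = $1,233.75 − $1,199.55 = $34.20.
Break-even = $2,950.00 / $34.20 = 86.26 → 87 months.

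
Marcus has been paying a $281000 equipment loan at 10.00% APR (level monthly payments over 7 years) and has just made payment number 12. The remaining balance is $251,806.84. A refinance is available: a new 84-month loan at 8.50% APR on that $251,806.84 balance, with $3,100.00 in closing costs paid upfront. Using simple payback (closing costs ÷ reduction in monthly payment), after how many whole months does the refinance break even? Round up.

5 months

Current payment = 281,000 × 10%/12 / (1 − (1+0.0083333)^−84) = $4,664.93.
Refinanced payment = 251,806.84 × 0.0070833 / (1 − (1+0.0070833)^−84) = $3,987.74.
Monthly savings = $4,664.93 − $3,987.74 = $677.19.
Break-even = $3,100.00 / $677.19 = 4.58 → 5 months.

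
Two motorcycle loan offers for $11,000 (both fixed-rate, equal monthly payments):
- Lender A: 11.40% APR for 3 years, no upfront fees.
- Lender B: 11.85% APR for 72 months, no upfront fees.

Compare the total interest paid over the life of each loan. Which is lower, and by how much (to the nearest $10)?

Lender A by $2,380

Lender A: at 11.40% the monthly rate is 0.0095000, so the payment is 11,000 × 0.0095000 / (1 − 1.0095000^−36) = $362.21.
Total interest on Lender A = 36 × $362.21 − $11,000 = $2,039.56.
Lender B: monthly rate = 11.85%/12 = 0.0098750; payment = 11,000 × 0.0098750 / (1 − (1+0.0098750)^−72) = $214.20.
Total interest on Lender B = 72 × $214.20 − $11,000 = $4,422.40.
Lender A is lower by $2,382.84.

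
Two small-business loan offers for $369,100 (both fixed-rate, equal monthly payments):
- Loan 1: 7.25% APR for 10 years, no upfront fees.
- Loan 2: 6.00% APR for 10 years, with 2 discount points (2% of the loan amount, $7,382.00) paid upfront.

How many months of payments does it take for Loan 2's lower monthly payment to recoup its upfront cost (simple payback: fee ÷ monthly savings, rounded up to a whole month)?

Loan 1: monthly rate = 7.25%/12 = 0.0060417; payment = 369,100 × 0.0060417 / (1 − (1+0.0060417)^−120) = $4,333.27.
Loan 2: at 6.00% the monthly rate is 0.0050000, so the payment is 369,100 × 0.0050000 / (1 − 1.0050000^−120) = $4,097.77.
Monthly savings = $4,333.27 − $4,097.77 = $235.50.
Break-even = $7,382.00 / $235.50 = 31.35 → 32 months.

32 months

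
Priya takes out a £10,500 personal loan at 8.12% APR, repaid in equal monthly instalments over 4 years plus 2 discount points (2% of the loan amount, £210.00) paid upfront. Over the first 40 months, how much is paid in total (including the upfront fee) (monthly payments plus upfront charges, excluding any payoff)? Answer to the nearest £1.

At 8.12% the monthly rate is 0.0067667, so the payment is 10,500 × 0.0067667 / (1 − 1.0067667^−48) = £256.93.
Total outlay = 40 × £256.93 + £210.00 = £10,487.20.

£10,487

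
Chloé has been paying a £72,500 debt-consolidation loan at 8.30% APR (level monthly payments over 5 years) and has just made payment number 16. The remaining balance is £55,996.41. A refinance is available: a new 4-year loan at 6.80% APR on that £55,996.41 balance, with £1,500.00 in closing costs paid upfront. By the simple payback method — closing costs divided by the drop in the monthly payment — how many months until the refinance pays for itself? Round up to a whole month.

11 months

Current payment = 72,500 × 8.3%/12 / (1 − (1+0.0069167)^−60) = £1,480.47.
Refinanced payment = 55,996.41 × 0.0056667 / (1 − (1+0.0056667)^−48) = £1,335.71.
Monthly savings = £1,480.47 − £1,335.71 = £144.76.
Break-even = £1,500.00 / £144.76 = 10.36 → 11 months.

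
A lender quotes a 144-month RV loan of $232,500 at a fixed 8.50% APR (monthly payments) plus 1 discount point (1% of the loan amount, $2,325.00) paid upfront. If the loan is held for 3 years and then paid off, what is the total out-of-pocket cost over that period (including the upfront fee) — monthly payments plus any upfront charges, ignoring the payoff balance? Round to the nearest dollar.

At 8.50% the monthly rate is 0.0070833, so the payment is 232,500 × 0.0070833 / (1 − 1.0070833^−144) = $2,580.88.
Total outlay = 36 × $2,580.88 + $2,325.00 = $95,236.68.

$95,237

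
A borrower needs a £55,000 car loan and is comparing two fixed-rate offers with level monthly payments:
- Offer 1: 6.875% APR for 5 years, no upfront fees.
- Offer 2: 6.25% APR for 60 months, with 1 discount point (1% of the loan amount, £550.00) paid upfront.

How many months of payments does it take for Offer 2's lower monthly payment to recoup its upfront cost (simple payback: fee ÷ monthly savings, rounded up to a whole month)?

35 months

Offer 1: at 6.875% the monthly rate is 0.0057292, so the payment is 55,000 × 0.0057292 / (1 − 1.0057292^−60) = £1,085.83.
Offer 2: monthly rate = 6.25%/12 = 0.0052083; payment = 55,000 × 0.0052083 / (1 − (1+0.0052083)^−60) = £1,069.71.
Monthly savings = £1,085.83 − £1,069.71 = £16.12.
Break-even = £550.00 / £16.12 = 34.12 → 35 months.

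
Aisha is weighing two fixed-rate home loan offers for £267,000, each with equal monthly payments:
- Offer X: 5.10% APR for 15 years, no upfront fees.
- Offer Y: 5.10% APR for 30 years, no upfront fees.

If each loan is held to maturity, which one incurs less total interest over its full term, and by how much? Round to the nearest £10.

Offer X: monthly rate = 5.1%/12 = 0.0042500; payment = 267,000 × 0.0042500 / (1 − (1+0.0042500)^−180) = £2,125.35.
Total interest on Offer X = 180 × £2,125.35 − £267,000 = £115,563.00.
Offer Y: monthly rate = 5.1%/12 = 0.0042500; payment = 267,000 × 0.0042500 / (1 − (1+0.0042500)^−360) = £1,449.68.
Total interest on Offer Y = 360 × £1,449.68 − £267,000 = £254,884.80.
Offer X is lower by £139,321.80.

Offer X by £139,320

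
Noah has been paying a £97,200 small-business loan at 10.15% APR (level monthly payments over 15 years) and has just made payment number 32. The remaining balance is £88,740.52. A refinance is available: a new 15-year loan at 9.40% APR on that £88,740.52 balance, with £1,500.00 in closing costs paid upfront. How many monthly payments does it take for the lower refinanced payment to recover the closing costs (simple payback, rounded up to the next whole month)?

12 months

Current payment = 97,200 × 10.15%/12 / (1 − (1+0.0084583)^−180) = £1,053.45.
Refinanced payment = 88,740.52 × 0.0078333 / (1 − (1+0.0078333)^−180) = £921.30.
Monthly savings = £1,053.45 − £921.30 = £132.15.
Break-even = £1,500.00 / £132.15 = 11.35 → 12 months.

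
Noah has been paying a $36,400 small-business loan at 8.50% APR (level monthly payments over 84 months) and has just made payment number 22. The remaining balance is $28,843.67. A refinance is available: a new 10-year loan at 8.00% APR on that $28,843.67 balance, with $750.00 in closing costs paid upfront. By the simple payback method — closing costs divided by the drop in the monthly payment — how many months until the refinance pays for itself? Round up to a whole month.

4 months

Current payment = 36,400 × 8.5%/12 / (1 − (1+0.0070833)^−84) = $576.45.
Refinanced payment = 28,843.67 × 0.0066667 / (1 − (1+0.0066667)^−120) = $349.95.
Monthly savings = $576.45 − $349.95 = $226.50.
Break-even = $750.00 / $226.50 = 3.31 → 4 months.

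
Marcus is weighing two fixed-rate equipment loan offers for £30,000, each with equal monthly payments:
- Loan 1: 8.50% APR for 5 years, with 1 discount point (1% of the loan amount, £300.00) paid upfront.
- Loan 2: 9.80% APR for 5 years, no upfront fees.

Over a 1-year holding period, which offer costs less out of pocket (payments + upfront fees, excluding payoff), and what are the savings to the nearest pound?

Loan 2 by £72

Loan 1: monthly rate = 8.5%/12 = 0.0070833; payment = 30,000 × 0.0070833 / (1 − (1+0.0070833)^−60) = £615.50.
Loan 2: monthly rate = 9.8%/12 = 0.0081667; payment = 30,000 × 0.0081667 / (1 − (1+0.0081667)^−60) = £634.46.
Over 12 months: Loan 1 costs 12 × £615.50 + £300.00 = £7,686.00; Loan 2 costs 12 × £634.46 = £7,613.52.
Loan 2 is cheaper by £7,686.00 − £7,613.52 = £72.48.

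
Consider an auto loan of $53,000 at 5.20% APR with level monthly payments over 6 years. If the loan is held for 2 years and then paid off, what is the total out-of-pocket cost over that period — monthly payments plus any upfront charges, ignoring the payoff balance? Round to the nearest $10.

$20,600

Monthly rate = 5.2%/12 = 0.0043333; payment = 53,000 × 0.0043333 / (1 − (1+0.0043333)^−72) = $858.49.
Total outlay = 24 × $858.49 = $20,603.76.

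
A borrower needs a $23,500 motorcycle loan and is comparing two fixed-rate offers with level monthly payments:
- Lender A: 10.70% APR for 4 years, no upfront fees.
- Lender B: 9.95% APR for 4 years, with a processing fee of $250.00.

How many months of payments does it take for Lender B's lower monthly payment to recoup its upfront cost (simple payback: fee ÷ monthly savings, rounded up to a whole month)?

Lender A: monthly rate = 10.7%/12 = 0.0089167; payment = 23,500 × 0.0089167 / (1 − (1+0.0089167)^−48) = $603.95.
Lender B: monthly rate = 9.95%/12 = 0.0082917; payment = 23,500 × 0.0082917 / (1 − (1+0.0082917)^−48) = $595.46.
Monthly savings = $603.95 − $595.46 = $8.49.
Break-even = $250.00 / $8.49 = 29.45 → 30 months.

30 months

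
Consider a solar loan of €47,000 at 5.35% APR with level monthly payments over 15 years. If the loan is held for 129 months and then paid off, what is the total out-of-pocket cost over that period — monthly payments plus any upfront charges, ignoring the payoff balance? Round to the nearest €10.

Monthly rate = 5.35%/12 = 0.0044583; payment = 47,000 × 0.0044583 / (1 − (1+0.0044583)^−180) = €380.30.
Total outlay = 129 × €380.30 = €49,058.70.

€49,060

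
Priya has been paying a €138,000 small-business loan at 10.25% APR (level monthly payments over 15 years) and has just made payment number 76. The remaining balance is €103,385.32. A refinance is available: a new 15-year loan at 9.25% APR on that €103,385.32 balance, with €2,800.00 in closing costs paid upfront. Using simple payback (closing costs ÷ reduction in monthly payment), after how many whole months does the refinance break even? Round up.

Current payment = 138,000 × 10.25%/12 / (1 − (1+0.0085417)^−180) = €1,504.13.
Refinanced payment = 103,385.32 × 0.0077083 / (1 − (1+0.0077083)^−180) = €1,064.03.
Monthly savings = €1,504.13 − €1,064.03 = €440.10.
Break-even = €2,800.00 / €440.10 = 6.36 → 7 months.

7 months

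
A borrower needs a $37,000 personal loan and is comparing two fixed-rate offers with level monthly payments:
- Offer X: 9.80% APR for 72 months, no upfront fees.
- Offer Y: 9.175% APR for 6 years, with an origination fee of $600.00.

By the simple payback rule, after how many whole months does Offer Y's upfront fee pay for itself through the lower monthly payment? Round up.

52 months

Offer X: at 9.80% the monthly rate is 0.0081667, so the payment is 37,000 × 0.0081667 / (1 − 1.0081667^−72) = $681.73.
Offer Y: monthly rate = 9.175%/12 = 0.0076458; payment = 37,000 × 0.0076458 / (1 − (1+0.0076458)^−72) = $670.16.
Monthly savings = $681.73 − $670.16 = $11.57.
Break-even = $600.00 / $11.57 = 51.86 → 52 months.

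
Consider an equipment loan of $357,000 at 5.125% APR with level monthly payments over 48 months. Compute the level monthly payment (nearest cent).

Monthly rate = 5.125%/12 = 0.0042708; payment = 357,000 × 0.0042708 / (1 − (1+0.0042708)^−48) = $8,241.69.

$8,241.69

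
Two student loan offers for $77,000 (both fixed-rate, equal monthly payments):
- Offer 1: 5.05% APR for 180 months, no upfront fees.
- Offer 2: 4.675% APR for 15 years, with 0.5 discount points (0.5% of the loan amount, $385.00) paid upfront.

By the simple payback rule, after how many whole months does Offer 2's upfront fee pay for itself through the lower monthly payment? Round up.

26 months

Offer 1: at 5.05% the monthly rate is 0.0042083, so the payment is 77,000 × 0.0042083 / (1 − 1.0042083^−180) = $610.92.
Offer 2: monthly rate = 4.675%/12 = 0.0038958; payment = 77,000 × 0.0038958 / (1 − (1+0.0038958)^−180) = $595.95.
Monthly savings = $610.92 − $595.95 = $14.97.
Break-even = $385.00 / $14.97 = 25.72 → 26 months.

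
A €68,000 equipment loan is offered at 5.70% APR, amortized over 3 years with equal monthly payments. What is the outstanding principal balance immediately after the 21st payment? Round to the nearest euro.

€29,749

With monthly rate i = 5.7%/12 = 0.0047500, the balance after k of n payments is P · [(1+i)^n − (1+i)^k] / [(1+i)^n − 1].
(1+0.0047500)^36 = 1.18601050 and (1+0.0047500)^21 = 1.10463376, so the balance is 68,000 × (1.18601050 − 1.10463376) / (1.18601050 − 1) = €29,748.96.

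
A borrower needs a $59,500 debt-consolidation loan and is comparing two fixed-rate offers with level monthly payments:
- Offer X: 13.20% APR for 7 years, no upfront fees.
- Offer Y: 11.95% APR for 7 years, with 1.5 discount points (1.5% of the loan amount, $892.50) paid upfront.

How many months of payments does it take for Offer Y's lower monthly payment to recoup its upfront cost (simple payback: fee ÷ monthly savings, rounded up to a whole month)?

Offer X: monthly rate = 13.2%/12 = 0.0110000; payment = 59,500 × 0.0110000 / (1 − (1+0.0110000)^−84) = $1,088.90.
Offer Y: at 11.95% the monthly rate is 0.0099583, so the payment is 59,500 × 0.0099583 / (1 − 1.0099583^−84) = $1,048.75.
Monthly savings = $1,088.90 − $1,048.75 = $40.15.
Break-even = $892.50 / $40.15 = 22.23 → 23 months.

23 months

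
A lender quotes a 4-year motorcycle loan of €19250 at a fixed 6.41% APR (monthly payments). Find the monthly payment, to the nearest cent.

€455.71

At 6.41% the monthly rate is 0.0053417, so the payment is 19,250 × 0.0053417 / (1 − 1.0053417^−48) = €455.71.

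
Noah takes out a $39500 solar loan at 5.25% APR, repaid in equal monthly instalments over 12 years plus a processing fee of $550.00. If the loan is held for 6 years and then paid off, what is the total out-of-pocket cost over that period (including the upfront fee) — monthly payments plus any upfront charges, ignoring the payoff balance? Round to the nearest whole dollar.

Monthly rate = 5.25%/12 = 0.0043750; payment = 39,500 × 0.0043750 / (1 − (1+0.0043750)^−144) = $370.31.
Total outlay = 72 × $370.31 + $550.00 = $27,212.32.

$27,212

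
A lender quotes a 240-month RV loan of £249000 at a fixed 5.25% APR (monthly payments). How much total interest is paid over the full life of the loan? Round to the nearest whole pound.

£153,689

At 5.25% the monthly rate is 0.0043750, so the payment is 249,000 × 0.0043750 / (1 − 1.0043750^−240) = £1,677.87.
Total paid = 240 × £1,677.87 = £402,688.80; interest = £402,688.80 − £249,000 = £153,688.80.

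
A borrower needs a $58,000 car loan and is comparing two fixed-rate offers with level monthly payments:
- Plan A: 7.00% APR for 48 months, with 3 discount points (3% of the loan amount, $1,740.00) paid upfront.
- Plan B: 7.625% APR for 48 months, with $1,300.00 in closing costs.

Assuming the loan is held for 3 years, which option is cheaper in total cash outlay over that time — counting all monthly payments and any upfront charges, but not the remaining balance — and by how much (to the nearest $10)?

Plan A by $170

Plan A: at 7.00% the monthly rate is 0.0058333, so the payment is 58,000 × 0.0058333 / (1 − 1.0058333^−48) = $1,388.88.
Plan B: at 7.625% the monthly rate is 0.0063542, so the payment is 58,000 × 0.0063542 / (1 − 1.0063542^−48) = $1,405.76.
Over 36 months: Plan A costs 36 × $1,388.88 + $1,740.00 = $51,739.68; Plan B costs 36 × $1,405.76 + $1,300.00 = $51,907.36.
Plan A is cheaper by $51,907.36 − $51,739.68 = $167.68.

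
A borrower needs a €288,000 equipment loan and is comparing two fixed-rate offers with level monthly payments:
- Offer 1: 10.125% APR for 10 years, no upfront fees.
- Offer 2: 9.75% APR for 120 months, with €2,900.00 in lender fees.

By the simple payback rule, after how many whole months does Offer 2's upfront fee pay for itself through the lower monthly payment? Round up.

Offer 1: at 10.125% the monthly rate is 0.0084375, so the payment is 288,000 × 0.0084375 / (1 − 1.0084375^−120) = €3,825.90.
Offer 2: monthly rate = 9.75%/12 = 0.0081250; payment = 288,000 × 0.0081250 / (1 − (1+0.0081250)^−120) = €3,766.18.
Monthly savings = €3,825.90 − €3,766.18 = €59.72.
Break-even = €2,900.00 / €59.72 = 48.56 → 49 months.

49 months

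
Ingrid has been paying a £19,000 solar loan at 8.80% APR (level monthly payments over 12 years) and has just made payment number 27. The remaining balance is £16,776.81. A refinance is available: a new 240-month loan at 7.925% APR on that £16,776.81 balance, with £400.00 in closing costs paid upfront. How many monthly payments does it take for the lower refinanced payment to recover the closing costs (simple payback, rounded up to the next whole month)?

6 months

Current payment = 19,000 × 8.8%/12 / (1 − (1+0.0073333)^−144) = £214.09.
Refinanced payment = 16,776.81 × 0.0066042 / (1 − (1+0.0066042)^−240) = £139.55.
Monthly savings = £214.09 − £139.55 = £74.54.
Break-even = £400.00 / £74.54 = 5.37 → 6 months.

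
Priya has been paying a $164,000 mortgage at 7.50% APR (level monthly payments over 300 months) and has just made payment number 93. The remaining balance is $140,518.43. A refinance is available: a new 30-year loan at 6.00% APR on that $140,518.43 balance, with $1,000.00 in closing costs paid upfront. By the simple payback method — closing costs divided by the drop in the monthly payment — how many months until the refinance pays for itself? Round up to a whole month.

Current payment = 164,000 × 7.5%/12 / (1 − (1+0.0062500)^−300) = $1,211.95.
Refinanced payment = 140,518.43 × 0.0050000 / (1 − (1+0.0050000)^−360) = $842.48.
Monthly savings = $1,211.95 − $842.48 = $369.47.
Break-even = $1,000.00 / $369.47 = 2.71 → 3 months.

3 months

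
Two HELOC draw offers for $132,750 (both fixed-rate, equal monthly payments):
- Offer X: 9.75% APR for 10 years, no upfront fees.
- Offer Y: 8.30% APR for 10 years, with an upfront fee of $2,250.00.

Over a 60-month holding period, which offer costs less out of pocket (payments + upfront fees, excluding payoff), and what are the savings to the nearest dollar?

Offer X: at 9.75% the monthly rate is 0.0081250, so the payment is 132,750 × 0.0081250 / (1 − 1.0081250^−120) = $1,735.97.
Offer Y: monthly rate = 8.3%/12 = 0.0069167; payment = 132,750 × 0.0069167 / (1 − (1+0.0069167)^−120) = $1,631.74.
Over 60 months: Offer X costs 60 × $1,735.97 = $104,158.20; Offer Y costs 60 × $1,631.74 + $2,250.00 = $100,154.40.
Offer Y is cheaper by $104,158.20 − $100,154.40 = $4,003.80.

Offer Y by $4,004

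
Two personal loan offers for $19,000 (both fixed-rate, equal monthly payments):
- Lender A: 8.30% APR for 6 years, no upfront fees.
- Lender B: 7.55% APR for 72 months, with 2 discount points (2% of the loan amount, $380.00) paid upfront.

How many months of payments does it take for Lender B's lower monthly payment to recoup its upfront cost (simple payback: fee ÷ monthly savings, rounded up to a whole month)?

55 months

Lender A: monthly rate = 8.3%/12 = 0.0069167; payment = 19,000 × 0.0069167 / (1 − (1+0.0069167)^−72) = $335.92.
Lender B: monthly rate = 7.55%/12 = 0.0062917; payment = 19,000 × 0.0062917 / (1 − (1+0.0062917)^−72) = $328.97.
Monthly savings = $335.92 − $328.97 = $6.95.
Break-even = $380.00 / $6.95 = 54.68 → 55 months.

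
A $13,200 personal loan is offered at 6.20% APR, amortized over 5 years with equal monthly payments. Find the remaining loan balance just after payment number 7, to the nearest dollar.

With monthly rate i = 6.2%/12 = 0.0051667, the balance after k of n payments is P · [(1+i)^n − (1+i)^k] / [(1+i)^n − 1].
(1+0.0051667)^60 = 1.36233742 and (1+0.0051667)^7 = 1.03673210, so the balance is 13,200 × (1.36233742 − 1.03673210) / (1.36233742 − 1) = $11,861.84.

$11,862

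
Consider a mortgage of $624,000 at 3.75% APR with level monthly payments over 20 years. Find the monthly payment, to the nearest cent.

Monthly rate = 3.75%/12 = 0.0031250; payment = 624,000 × 0.0031250 / (1 − (1+0.0031250)^−240) = $3,699.62.

$3,699.62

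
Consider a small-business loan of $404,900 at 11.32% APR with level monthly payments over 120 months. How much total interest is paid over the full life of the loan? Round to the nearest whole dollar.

At 11.32% the monthly rate is 0.0094333, so the payment is 404,900 × 0.0094333 / (1 − 1.0094333^−120) = $5,651.09.
Total paid = 120 × $5,651.09 = $678,130.80; interest = $678,130.80 − $404,900 = $273,230.80.

$273,231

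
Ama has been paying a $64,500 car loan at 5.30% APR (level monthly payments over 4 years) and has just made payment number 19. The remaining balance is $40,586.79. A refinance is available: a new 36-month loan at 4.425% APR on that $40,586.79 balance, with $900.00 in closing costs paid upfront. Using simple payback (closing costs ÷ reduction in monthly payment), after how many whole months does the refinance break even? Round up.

Current payment = 64,500 × 5.3%/12 / (1 − (1+0.0044167)^−48) = $1,494.17.
Refinanced payment = 40,586.79 × 0.0036875 / (1 − (1+0.0036875)^−36) = $1,205.97.
Monthly savings = $1,494.17 − $1,205.97 = $288.20.
Break-even = $900.00 / $288.20 = 3.12 → 4 months.

4 months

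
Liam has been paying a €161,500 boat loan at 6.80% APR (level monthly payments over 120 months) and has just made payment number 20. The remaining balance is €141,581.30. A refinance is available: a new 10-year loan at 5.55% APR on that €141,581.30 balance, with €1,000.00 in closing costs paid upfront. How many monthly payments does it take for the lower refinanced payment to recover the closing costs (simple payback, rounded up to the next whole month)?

Current payment = 161,500 × 6.8%/12 / (1 − (1+0.0056667)^−120) = €1,858.55.
Refinanced payment = 141,581.30 × 0.0046250 / (1 − (1+0.0046250)^−120) = €1,540.04.
Monthly savings = €1,858.55 − €1,540.04 = €318.51.
Break-even = €1,000.00 / €318.51 = 3.14 → 4 months.

4 months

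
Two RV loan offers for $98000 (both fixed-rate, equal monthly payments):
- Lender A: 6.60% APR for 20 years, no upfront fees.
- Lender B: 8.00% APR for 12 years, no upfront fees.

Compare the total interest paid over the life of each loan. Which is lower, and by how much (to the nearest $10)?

Lender A: at 6.60% the monthly rate is 0.0055000, so the payment is 98,000 × 0.0055000 / (1 − 1.0055000^−240) = $736.44.
Total interest on Lender A = 240 × $736.44 − $98,000 = $78,745.60.
Lender B: monthly rate = 8%/12 = 0.0066667; payment = 98,000 × 0.0066667 / (1 − (1+0.0066667)^−144) = $1,060.80.
Total interest on Lender B = 144 × $1,060.80 − $98,000 = $54,755.20.
Lender B is lower by $23,990.40.

Lender B by $23,990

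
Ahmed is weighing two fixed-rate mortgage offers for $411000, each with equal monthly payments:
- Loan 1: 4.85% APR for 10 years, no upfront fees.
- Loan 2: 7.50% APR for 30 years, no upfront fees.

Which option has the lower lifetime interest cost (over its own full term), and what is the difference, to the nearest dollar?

Loan 1 by $515,051

Loan 1: monthly rate = 4.85%/12 = 0.0040417; payment = 411,000 × 0.0040417 / (1 − (1+0.0040417)^−120) = $4,329.22.
Total interest on Loan 1 = 120 × $4,329.22 − $411,000 = $108,506.40.
Loan 2: at 7.50% the monthly rate is 0.0062500, so the payment is 411,000 × 0.0062500 / (1 − 1.0062500^−360) = $2,873.77.
Total interest on Loan 2 = 360 × $2,873.77 − $411,000 = $623,557.20.
Loan 1 is lower by $515,050.80.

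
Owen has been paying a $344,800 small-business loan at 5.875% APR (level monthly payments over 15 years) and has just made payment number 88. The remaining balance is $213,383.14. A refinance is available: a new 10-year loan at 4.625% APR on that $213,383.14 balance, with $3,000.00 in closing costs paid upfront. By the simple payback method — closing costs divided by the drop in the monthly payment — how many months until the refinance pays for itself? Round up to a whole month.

Current payment = 344,800 × 5.875%/12 / (1 − (1+0.0048958)^−180) = $2,886.38.
Refinanced payment = 213,383.14 × 0.0038542 / (1 − (1+0.0038542)^−120) = $2,224.35.
Monthly savings = $2,886.38 − $2,224.35 = $662.03.
Break-even = $3,000.00 / $662.03 = 4.53 → 5 months.

5 months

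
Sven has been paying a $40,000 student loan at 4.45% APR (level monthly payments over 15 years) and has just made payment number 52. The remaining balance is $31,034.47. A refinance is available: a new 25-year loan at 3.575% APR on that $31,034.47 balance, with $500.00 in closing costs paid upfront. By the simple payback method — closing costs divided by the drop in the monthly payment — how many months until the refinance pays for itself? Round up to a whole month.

Current payment = 40,000 × 4.45%/12 / (1 − (1+0.0037083)^−180) = $304.98.
Refinanced payment = 31,034.47 × 0.0029792 / (1 − (1+0.0029792)^−300) = $156.62.
Monthly savings = $304.98 − $156.62 = $148.36.
Break-even = $500.00 / $148.36 = 3.37 → 4 months.

4 months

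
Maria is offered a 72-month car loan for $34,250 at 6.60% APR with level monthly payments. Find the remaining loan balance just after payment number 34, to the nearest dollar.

$19,750

With monthly rate i = 6.6%/12 = 0.0055000, the balance after k of n payments is P · [(1+i)^n − (1+i)^k] / [(1+i)^n − 1].
(1+0.0055000)^72 = 1.48425799 and (1+0.0055000)^34 = 1.20500971, so the balance is 34,250 × (1.48425799 − 1.20500971) / (1.48425799 − 1) = $19,750.33.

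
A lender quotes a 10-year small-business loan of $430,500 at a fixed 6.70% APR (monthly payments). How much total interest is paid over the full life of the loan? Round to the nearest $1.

$161,359

At 6.70% the monthly rate is 0.0055833, so the payment is 430,500 × 0.0055833 / (1 − 1.0055833^−120) = $4,932.16.
Total paid = 120 × $4,932.16 = $591,859.20; interest = $591,859.20 − $430,500 = $161,359.20.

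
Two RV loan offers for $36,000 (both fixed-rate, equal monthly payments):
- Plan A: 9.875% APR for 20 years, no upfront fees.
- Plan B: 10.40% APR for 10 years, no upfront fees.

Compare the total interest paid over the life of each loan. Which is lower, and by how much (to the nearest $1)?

Plan B by $24,613

Plan A: at 9.875% the monthly rate is 0.0082292, so the payment is 36,000 × 0.0082292 / (1 − 1.0082292^−240) = $344.43.
Total interest on Plan A = 240 × $344.43 − $36,000 = $46,663.20.
Plan B: monthly rate = 10.4%/12 = 0.0086667; payment = 36,000 × 0.0086667 / (1 − (1+0.0086667)^−120) = $483.75.
Total interest on Plan B = 120 × $483.75 − $36,000 = $22,050.00.
Plan B is lower by $24,613.20.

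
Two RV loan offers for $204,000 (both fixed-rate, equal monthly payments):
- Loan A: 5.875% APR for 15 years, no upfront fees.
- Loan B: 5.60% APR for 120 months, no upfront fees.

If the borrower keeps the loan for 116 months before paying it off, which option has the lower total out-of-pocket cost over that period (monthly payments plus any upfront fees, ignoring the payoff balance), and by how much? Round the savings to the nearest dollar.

Loan A by $59,895

Loan A: monthly rate = 5.875%/12 = 0.0048958; payment = 204,000 × 0.0048958 / (1 − (1+0.0048958)^−180) = $1,707.72.
Loan B: monthly rate = 5.6%/12 = 0.0046667; payment = 204,000 × 0.0046667 / (1 − (1+0.0046667)^−120) = $2,224.06.
Over 116 months: Loan A costs 116 × $1,707.72 = $198,095.52; Loan B costs 116 × $2,224.06 = $257,990.96.
Loan A is cheaper by $257,990.96 − $198,095.52 = $59,895.44.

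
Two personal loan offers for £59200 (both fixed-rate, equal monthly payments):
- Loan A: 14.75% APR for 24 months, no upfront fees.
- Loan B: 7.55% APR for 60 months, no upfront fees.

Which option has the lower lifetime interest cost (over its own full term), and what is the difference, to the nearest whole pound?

Loan A: at 14.75% the monthly rate is 0.0122917, so the payment is 59,200 × 0.0122917 / (1 − 1.0122917^−24) = £2,863.38.
Total interest on Loan A = 24 × £2,863.38 − £59,200 = £9,521.12.
Loan B: at 7.55% the monthly rate is 0.0062917, so the payment is 59,200 × 0.0062917 / (1 − 1.0062917^−60) = £1,187.65.
Total interest on Loan B = 60 × £1,187.65 − £59,200 = £12,059.00.
Loan A is lower by £2,537.88.

Loan A by £2,538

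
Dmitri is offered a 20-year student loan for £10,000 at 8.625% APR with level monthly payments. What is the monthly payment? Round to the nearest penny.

£87.58

Monthly rate = 8.625%/12 = 0.0071875; payment = 10,000 × 0.0071875 / (1 − (1+0.0071875)^−240) = £87.58.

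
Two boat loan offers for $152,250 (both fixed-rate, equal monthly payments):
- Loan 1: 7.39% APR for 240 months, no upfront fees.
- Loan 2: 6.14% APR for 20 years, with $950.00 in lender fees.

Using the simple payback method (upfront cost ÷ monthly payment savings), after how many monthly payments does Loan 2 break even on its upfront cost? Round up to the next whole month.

Loan 1: monthly rate = 7.39%/12 = 0.0061583; payment = 152,250 × 0.0061583 / (1 − (1+0.0061583)^−240) = $1,216.30.
Loan 2: monthly rate = 6.14%/12 = 0.0051167; payment = 152,250 × 0.0051167 / (1 − (1+0.0051167)^−240) = $1,103.10.
Monthly savings = $1,216.30 − $1,103.10 = $113.20.
Break-even = $950.00 / $113.20 = 8.39 → 9 months.

9 months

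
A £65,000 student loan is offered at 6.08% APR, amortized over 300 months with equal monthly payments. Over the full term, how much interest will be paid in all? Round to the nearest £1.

£61,594

Monthly rate = 6.08%/12 = 0.0050667; payment = 65,000 × 0.0050667 / (1 − (1+0.0050667)^−300) = £421.98.
Total paid = 300 × £421.98 = £126,594.00; interest = £126,594.00 − £65,000 = £61,594.00.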